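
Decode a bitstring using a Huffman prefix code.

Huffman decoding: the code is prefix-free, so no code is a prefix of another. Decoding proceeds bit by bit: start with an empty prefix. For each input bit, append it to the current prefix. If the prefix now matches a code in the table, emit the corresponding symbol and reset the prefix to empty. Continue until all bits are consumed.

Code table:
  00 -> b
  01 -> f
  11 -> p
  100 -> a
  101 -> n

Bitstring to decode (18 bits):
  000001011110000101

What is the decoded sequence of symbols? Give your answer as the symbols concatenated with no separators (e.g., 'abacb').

Answer: bbffpabn

Derivation:
Bit 0: prefix='0' (no match yet)
Bit 1: prefix='00' -> emit 'b', reset
Bit 2: prefix='0' (no match yet)
Bit 3: prefix='00' -> emit 'b', reset
Bit 4: prefix='0' (no match yet)
Bit 5: prefix='01' -> emit 'f', reset
Bit 6: prefix='0' (no match yet)
Bit 7: prefix='01' -> emit 'f', reset
Bit 8: prefix='1' (no match yet)
Bit 9: prefix='11' -> emit 'p', reset
Bit 10: prefix='1' (no match yet)
Bit 11: prefix='10' (no match yet)
Bit 12: prefix='100' -> emit 'a', reset
Bit 13: prefix='0' (no match yet)
Bit 14: prefix='00' -> emit 'b', reset
Bit 15: prefix='1' (no match yet)
Bit 16: prefix='10' (no match yet)
Bit 17: prefix='101' -> emit 'n', reset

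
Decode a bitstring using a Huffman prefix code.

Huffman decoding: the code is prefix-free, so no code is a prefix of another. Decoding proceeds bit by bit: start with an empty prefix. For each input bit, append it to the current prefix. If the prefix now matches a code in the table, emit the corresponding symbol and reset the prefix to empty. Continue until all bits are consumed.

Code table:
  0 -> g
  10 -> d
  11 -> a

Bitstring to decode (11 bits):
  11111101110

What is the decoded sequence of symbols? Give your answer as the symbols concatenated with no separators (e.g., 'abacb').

Bit 0: prefix='1' (no match yet)
Bit 1: prefix='11' -> emit 'a', reset
Bit 2: prefix='1' (no match yet)
Bit 3: prefix='11' -> emit 'a', reset
Bit 4: prefix='1' (no match yet)
Bit 5: prefix='11' -> emit 'a', reset
Bit 6: prefix='0' -> emit 'g', reset
Bit 7: prefix='1' (no match yet)
Bit 8: prefix='11' -> emit 'a', reset
Bit 9: prefix='1' (no match yet)
Bit 10: prefix='10' -> emit 'd', reset

Answer: aaagad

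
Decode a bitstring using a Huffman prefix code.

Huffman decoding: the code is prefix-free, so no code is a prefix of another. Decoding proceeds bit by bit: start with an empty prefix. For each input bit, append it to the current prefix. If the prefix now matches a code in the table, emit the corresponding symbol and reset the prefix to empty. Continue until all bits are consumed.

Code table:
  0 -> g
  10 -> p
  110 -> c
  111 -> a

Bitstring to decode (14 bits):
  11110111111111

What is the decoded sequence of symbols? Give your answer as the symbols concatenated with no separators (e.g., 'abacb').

Bit 0: prefix='1' (no match yet)
Bit 1: prefix='11' (no match yet)
Bit 2: prefix='111' -> emit 'a', reset
Bit 3: prefix='1' (no match yet)
Bit 4: prefix='10' -> emit 'p', reset
Bit 5: prefix='1' (no match yet)
Bit 6: prefix='11' (no match yet)
Bit 7: prefix='111' -> emit 'a', reset
Bit 8: prefix='1' (no match yet)
Bit 9: prefix='11' (no match yet)
Bit 10: prefix='111' -> emit 'a', reset
Bit 11: prefix='1' (no match yet)
Bit 12: prefix='11' (no match yet)
Bit 13: prefix='111' -> emit 'a', reset

Answer: apaaa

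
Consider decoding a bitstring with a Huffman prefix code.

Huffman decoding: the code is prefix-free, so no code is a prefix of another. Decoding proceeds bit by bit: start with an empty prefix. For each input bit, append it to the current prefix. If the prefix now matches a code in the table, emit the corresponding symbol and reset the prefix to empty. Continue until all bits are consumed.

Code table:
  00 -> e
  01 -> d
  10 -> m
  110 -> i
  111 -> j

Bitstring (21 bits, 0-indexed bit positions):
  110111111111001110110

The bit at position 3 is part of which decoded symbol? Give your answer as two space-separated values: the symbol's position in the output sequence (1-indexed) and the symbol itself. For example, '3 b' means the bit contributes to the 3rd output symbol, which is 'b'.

Bit 0: prefix='1' (no match yet)
Bit 1: prefix='11' (no match yet)
Bit 2: prefix='110' -> emit 'i', reset
Bit 3: prefix='1' (no match yet)
Bit 4: prefix='11' (no match yet)
Bit 5: prefix='111' -> emit 'j', reset
Bit 6: prefix='1' (no match yet)
Bit 7: prefix='11' (no match yet)

Answer: 2 j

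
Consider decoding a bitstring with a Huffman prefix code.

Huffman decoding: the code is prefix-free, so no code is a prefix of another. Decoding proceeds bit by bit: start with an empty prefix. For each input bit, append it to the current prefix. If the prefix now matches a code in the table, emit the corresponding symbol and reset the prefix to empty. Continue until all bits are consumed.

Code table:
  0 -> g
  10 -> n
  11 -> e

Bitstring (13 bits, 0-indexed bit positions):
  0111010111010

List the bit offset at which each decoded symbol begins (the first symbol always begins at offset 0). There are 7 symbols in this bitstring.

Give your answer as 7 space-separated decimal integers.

Bit 0: prefix='0' -> emit 'g', reset
Bit 1: prefix='1' (no match yet)
Bit 2: prefix='11' -> emit 'e', reset
Bit 3: prefix='1' (no match yet)
Bit 4: prefix='10' -> emit 'n', reset
Bit 5: prefix='1' (no match yet)
Bit 6: prefix='10' -> emit 'n', reset
Bit 7: prefix='1' (no match yet)
Bit 8: prefix='11' -> emit 'e', reset
Bit 9: prefix='1' (no match yet)
Bit 10: prefix='10' -> emit 'n', reset
Bit 11: prefix='1' (no match yet)
Bit 12: prefix='10' -> emit 'n', reset

Answer: 0 1 3 5 7 9 11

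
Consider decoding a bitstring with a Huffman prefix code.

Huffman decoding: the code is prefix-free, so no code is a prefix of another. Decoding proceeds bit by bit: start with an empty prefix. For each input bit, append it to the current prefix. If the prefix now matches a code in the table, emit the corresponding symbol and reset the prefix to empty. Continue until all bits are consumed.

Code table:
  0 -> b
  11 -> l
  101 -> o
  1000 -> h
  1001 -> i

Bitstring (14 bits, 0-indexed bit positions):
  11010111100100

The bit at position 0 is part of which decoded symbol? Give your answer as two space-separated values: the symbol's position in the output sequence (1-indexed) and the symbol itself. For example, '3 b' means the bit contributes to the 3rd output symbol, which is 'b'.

Bit 0: prefix='1' (no match yet)
Bit 1: prefix='11' -> emit 'l', reset
Bit 2: prefix='0' -> emit 'b', reset
Bit 3: prefix='1' (no match yet)
Bit 4: prefix='10' (no match yet)

Answer: 1 l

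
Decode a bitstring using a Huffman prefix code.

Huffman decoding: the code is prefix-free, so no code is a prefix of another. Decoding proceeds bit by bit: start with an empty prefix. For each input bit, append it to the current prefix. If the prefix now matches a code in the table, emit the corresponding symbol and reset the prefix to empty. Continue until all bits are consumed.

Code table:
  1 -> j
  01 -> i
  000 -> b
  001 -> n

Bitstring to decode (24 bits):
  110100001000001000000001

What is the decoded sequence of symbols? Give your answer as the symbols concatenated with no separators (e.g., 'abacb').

Bit 0: prefix='1' -> emit 'j', reset
Bit 1: prefix='1' -> emit 'j', reset
Bit 2: prefix='0' (no match yet)
Bit 3: prefix='01' -> emit 'i', reset
Bit 4: prefix='0' (no match yet)
Bit 5: prefix='00' (no match yet)
Bit 6: prefix='000' -> emit 'b', reset
Bit 7: prefix='0' (no match yet)
Bit 8: prefix='01' -> emit 'i', reset
Bit 9: prefix='0' (no match yet)
Bit 10: prefix='00' (no match yet)
Bit 11: prefix='000' -> emit 'b', reset
Bit 12: prefix='0' (no match yet)
Bit 13: prefix='00' (no match yet)
Bit 14: prefix='001' -> emit 'n', reset
Bit 15: prefix='0' (no match yet)
Bit 16: prefix='00' (no match yet)
Bit 17: prefix='000' -> emit 'b', reset
Bit 18: prefix='0' (no match yet)
Bit 19: prefix='00' (no match yet)
Bit 20: prefix='000' -> emit 'b', reset
Bit 21: prefix='0' (no match yet)
Bit 22: prefix='00' (no match yet)
Bit 23: prefix='001' -> emit 'n', reset

Answer: jjibibnbbn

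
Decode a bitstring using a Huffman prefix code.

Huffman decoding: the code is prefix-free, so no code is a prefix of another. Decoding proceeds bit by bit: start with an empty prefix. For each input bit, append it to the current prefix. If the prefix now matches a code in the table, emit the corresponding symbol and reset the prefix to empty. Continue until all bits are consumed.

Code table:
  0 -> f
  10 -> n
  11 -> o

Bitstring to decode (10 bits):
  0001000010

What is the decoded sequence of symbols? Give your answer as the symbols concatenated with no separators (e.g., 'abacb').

Answer: fffnfffn

Derivation:
Bit 0: prefix='0' -> emit 'f', reset
Bit 1: prefix='0' -> emit 'f', reset
Bit 2: prefix='0' -> emit 'f', reset
Bit 3: prefix='1' (no match yet)
Bit 4: prefix='10' -> emit 'n', reset
Bit 5: prefix='0' -> emit 'f', reset
Bit 6: prefix='0' -> emit 'f', reset
Bit 7: prefix='0' -> emit 'f', reset
Bit 8: prefix='1' (no match yet)
Bit 9: prefix='10' -> emit 'n', reset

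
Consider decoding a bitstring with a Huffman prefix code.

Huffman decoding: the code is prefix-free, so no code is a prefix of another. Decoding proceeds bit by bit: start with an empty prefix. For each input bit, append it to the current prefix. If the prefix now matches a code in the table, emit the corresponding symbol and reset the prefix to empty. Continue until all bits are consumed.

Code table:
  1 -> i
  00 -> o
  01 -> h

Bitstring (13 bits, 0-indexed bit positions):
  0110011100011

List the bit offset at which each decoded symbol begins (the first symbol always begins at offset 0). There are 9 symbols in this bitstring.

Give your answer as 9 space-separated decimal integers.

Bit 0: prefix='0' (no match yet)
Bit 1: prefix='01' -> emit 'h', reset
Bit 2: prefix='1' -> emit 'i', reset
Bit 3: prefix='0' (no match yet)
Bit 4: prefix='00' -> emit 'o', reset
Bit 5: prefix='1' -> emit 'i', reset
Bit 6: prefix='1' -> emit 'i', reset
Bit 7: prefix='1' -> emit 'i', reset
Bit 8: prefix='0' (no match yet)
Bit 9: prefix='00' -> emit 'o', reset
Bit 10: prefix='0' (no match yet)
Bit 11: prefix='01' -> emit 'h', reset
Bit 12: prefix='1' -> emit 'i', reset

Answer: 0 2 3 5 6 7 8 10 12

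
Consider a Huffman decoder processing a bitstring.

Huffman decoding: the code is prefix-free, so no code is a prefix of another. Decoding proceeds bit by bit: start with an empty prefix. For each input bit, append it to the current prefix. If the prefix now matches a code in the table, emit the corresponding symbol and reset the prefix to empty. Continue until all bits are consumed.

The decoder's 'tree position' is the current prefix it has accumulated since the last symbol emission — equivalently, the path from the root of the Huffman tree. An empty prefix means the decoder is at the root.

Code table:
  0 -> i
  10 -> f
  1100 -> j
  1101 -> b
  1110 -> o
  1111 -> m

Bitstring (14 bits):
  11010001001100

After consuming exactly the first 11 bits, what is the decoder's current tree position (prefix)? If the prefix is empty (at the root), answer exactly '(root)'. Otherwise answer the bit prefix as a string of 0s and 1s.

Answer: 1

Derivation:
Bit 0: prefix='1' (no match yet)
Bit 1: prefix='11' (no match yet)
Bit 2: prefix='110' (no match yet)
Bit 3: prefix='1101' -> emit 'b', reset
Bit 4: prefix='0' -> emit 'i', reset
Bit 5: prefix='0' -> emit 'i', reset
Bit 6: prefix='0' -> emit 'i', reset
Bit 7: prefix='1' (no match yet)
Bit 8: prefix='10' -> emit 'f', reset
Bit 9: prefix='0' -> emit 'i', reset
Bit 10: prefix='1' (no match yet)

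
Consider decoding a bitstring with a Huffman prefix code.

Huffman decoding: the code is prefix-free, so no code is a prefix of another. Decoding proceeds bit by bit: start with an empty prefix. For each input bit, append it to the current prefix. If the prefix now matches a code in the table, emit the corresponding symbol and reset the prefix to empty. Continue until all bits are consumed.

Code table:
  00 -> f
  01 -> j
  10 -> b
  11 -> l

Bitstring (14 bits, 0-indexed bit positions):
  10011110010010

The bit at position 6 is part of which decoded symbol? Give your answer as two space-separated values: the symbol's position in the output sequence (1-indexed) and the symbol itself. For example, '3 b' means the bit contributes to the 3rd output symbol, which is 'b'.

Bit 0: prefix='1' (no match yet)
Bit 1: prefix='10' -> emit 'b', reset
Bit 2: prefix='0' (no match yet)
Bit 3: prefix='01' -> emit 'j', reset
Bit 4: prefix='1' (no match yet)
Bit 5: prefix='11' -> emit 'l', reset
Bit 6: prefix='1' (no match yet)
Bit 7: prefix='10' -> emit 'b', reset
Bit 8: prefix='0' (no match yet)
Bit 9: prefix='01' -> emit 'j', reset
Bit 10: prefix='0' (no match yet)

Answer: 4 b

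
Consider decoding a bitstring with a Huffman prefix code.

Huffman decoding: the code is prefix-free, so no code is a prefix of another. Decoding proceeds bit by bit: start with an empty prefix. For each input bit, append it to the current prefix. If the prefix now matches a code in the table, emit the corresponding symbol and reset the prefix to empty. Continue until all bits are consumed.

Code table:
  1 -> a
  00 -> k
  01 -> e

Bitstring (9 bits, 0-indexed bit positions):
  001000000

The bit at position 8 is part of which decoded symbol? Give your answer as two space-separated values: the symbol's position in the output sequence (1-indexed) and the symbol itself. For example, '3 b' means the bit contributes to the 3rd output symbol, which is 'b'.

Bit 0: prefix='0' (no match yet)
Bit 1: prefix='00' -> emit 'k', reset
Bit 2: prefix='1' -> emit 'a', reset
Bit 3: prefix='0' (no match yet)
Bit 4: prefix='00' -> emit 'k', reset
Bit 5: prefix='0' (no match yet)
Bit 6: prefix='00' -> emit 'k', reset
Bit 7: prefix='0' (no match yet)
Bit 8: prefix='00' -> emit 'k', reset

Answer: 5 k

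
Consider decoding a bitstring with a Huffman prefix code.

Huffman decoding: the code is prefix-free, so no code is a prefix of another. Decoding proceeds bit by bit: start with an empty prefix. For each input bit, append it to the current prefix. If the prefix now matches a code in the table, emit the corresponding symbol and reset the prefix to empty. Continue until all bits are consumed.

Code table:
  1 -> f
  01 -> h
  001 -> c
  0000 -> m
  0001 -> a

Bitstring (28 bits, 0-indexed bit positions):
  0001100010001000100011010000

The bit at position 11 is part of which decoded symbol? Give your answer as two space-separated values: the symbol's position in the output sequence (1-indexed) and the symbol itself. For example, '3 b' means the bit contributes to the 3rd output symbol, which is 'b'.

Bit 0: prefix='0' (no match yet)
Bit 1: prefix='00' (no match yet)
Bit 2: prefix='000' (no match yet)
Bit 3: prefix='0001' -> emit 'a', reset
Bit 4: prefix='1' -> emit 'f', reset
Bit 5: prefix='0' (no match yet)
Bit 6: prefix='00' (no match yet)
Bit 7: prefix='000' (no match yet)
Bit 8: prefix='0001' -> emit 'a', reset
Bit 9: prefix='0' (no match yet)
Bit 10: prefix='00' (no match yet)
Bit 11: prefix='000' (no match yet)
Bit 12: prefix='0001' -> emit 'a', reset
Bit 13: prefix='0' (no match yet)
Bit 14: prefix='00' (no match yet)
Bit 15: prefix='000' (no match yet)

Answer: 4 a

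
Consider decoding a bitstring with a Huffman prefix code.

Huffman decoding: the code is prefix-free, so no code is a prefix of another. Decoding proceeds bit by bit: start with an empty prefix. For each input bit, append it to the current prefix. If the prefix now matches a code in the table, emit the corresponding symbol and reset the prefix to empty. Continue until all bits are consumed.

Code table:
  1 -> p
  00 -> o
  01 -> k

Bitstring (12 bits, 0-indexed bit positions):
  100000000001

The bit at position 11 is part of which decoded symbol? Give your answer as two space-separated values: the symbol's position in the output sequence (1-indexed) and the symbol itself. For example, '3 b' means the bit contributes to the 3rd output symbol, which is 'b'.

Answer: 7 p

Derivation:
Bit 0: prefix='1' -> emit 'p', reset
Bit 1: prefix='0' (no match yet)
Bit 2: prefix='00' -> emit 'o', reset
Bit 3: prefix='0' (no match yet)
Bit 4: prefix='00' -> emit 'o', reset
Bit 5: prefix='0' (no match yet)
Bit 6: prefix='00' -> emit 'o', reset
Bit 7: prefix='0' (no match yet)
Bit 8: prefix='00' -> emit 'o', reset
Bit 9: prefix='0' (no match yet)
Bit 10: prefix='00' -> emit 'o', reset
Bit 11: prefix='1' -> emit 'p', reset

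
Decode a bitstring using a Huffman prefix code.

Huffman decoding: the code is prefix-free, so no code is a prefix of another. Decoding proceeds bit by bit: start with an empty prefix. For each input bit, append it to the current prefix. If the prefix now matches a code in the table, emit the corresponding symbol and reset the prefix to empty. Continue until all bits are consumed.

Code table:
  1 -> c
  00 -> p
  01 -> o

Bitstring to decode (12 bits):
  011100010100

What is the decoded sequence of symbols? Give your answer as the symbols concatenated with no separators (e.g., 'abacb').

Bit 0: prefix='0' (no match yet)
Bit 1: prefix='01' -> emit 'o', reset
Bit 2: prefix='1' -> emit 'c', reset
Bit 3: prefix='1' -> emit 'c', reset
Bit 4: prefix='0' (no match yet)
Bit 5: prefix='00' -> emit 'p', reset
Bit 6: prefix='0' (no match yet)
Bit 7: prefix='01' -> emit 'o', reset
Bit 8: prefix='0' (no match yet)
Bit 9: prefix='01' -> emit 'o', reset
Bit 10: prefix='0' (no match yet)
Bit 11: prefix='00' -> emit 'p', reset

Answer: occpoop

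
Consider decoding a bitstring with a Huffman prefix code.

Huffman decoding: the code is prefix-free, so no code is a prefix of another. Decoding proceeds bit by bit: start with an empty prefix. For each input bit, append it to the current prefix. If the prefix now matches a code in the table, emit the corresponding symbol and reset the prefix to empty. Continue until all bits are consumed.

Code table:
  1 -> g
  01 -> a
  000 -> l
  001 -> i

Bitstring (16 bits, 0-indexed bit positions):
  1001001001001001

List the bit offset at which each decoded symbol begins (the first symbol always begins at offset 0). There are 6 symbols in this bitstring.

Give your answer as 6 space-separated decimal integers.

Answer: 0 1 4 7 10 13

Derivation:
Bit 0: prefix='1' -> emit 'g', reset
Bit 1: prefix='0' (no match yet)
Bit 2: prefix='00' (no match yet)
Bit 3: prefix='001' -> emit 'i', reset
Bit 4: prefix='0' (no match yet)
Bit 5: prefix='00' (no match yet)
Bit 6: prefix='001' -> emit 'i', reset
Bit 7: prefix='0' (no match yet)
Bit 8: prefix='00' (no match yet)
Bit 9: prefix='001' -> emit 'i', reset
Bit 10: prefix='0' (no match yet)
Bit 11: prefix='00' (no match yet)
Bit 12: prefix='001' -> emit 'i', reset
Bit 13: prefix='0' (no match yet)
Bit 14: prefix='00' (no match yet)
Bit 15: prefix='001' -> emit 'i', reset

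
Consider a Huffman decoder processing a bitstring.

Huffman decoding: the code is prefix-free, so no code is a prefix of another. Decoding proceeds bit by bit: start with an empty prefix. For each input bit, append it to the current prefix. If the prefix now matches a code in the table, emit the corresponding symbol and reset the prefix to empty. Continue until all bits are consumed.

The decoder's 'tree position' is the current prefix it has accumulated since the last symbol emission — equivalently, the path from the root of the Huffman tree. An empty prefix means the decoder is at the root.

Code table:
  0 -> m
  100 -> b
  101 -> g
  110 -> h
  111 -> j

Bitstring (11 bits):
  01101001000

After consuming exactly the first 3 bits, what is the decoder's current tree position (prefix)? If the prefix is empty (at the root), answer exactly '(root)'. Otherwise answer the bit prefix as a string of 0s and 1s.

Bit 0: prefix='0' -> emit 'm', reset
Bit 1: prefix='1' (no match yet)
Bit 2: prefix='11' (no match yet)

Answer: 11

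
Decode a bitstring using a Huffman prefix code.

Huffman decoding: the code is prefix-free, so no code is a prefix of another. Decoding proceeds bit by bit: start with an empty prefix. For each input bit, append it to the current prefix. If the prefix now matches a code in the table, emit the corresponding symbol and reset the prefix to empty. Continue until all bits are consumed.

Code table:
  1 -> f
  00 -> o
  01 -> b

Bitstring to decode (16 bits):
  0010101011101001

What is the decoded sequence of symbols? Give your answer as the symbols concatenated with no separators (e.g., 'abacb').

Answer: ofbbbffbof

Derivation:
Bit 0: prefix='0' (no match yet)
Bit 1: prefix='00' -> emit 'o', reset
Bit 2: prefix='1' -> emit 'f', reset
Bit 3: prefix='0' (no match yet)
Bit 4: prefix='01' -> emit 'b', reset
Bit 5: prefix='0' (no match yet)
Bit 6: prefix='01' -> emit 'b', reset
Bit 7: prefix='0' (no match yet)
Bit 8: prefix='01' -> emit 'b', reset
Bit 9: prefix='1' -> emit 'f', reset
Bit 10: prefix='1' -> emit 'f', reset
Bit 11: prefix='0' (no match yet)
Bit 12: prefix='01' -> emit 'b', reset
Bit 13: prefix='0' (no match yet)
Bit 14: prefix='00' -> emit 'o', reset
Bit 15: prefix='1' -> emit 'f', reset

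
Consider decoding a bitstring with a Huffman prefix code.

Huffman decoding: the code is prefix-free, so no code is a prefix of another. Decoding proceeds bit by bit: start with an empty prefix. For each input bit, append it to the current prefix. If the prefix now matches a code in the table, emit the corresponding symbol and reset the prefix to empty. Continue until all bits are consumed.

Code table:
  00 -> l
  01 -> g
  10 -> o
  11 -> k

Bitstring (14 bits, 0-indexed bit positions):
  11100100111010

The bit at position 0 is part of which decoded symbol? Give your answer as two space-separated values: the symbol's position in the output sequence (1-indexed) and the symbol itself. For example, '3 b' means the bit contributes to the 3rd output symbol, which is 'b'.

Answer: 1 k

Derivation:
Bit 0: prefix='1' (no match yet)
Bit 1: prefix='11' -> emit 'k', reset
Bit 2: prefix='1' (no match yet)
Bit 3: prefix='10' -> emit 'o', reset
Bit 4: prefix='0' (no match yet)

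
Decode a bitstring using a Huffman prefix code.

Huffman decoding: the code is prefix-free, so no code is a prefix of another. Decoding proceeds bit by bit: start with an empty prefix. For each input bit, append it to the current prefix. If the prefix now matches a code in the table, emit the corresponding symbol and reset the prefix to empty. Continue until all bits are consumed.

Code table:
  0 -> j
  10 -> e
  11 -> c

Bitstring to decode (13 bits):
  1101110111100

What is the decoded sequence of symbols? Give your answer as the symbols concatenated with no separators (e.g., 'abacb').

Bit 0: prefix='1' (no match yet)
Bit 1: prefix='11' -> emit 'c', reset
Bit 2: prefix='0' -> emit 'j', reset
Bit 3: prefix='1' (no match yet)
Bit 4: prefix='11' -> emit 'c', reset
Bit 5: prefix='1' (no match yet)
Bit 6: prefix='10' -> emit 'e', reset
Bit 7: prefix='1' (no match yet)
Bit 8: prefix='11' -> emit 'c', reset
Bit 9: prefix='1' (no match yet)
Bit 10: prefix='11' -> emit 'c', reset
Bit 11: prefix='0' -> emit 'j', reset
Bit 12: prefix='0' -> emit 'j', reset

Answer: cjceccjj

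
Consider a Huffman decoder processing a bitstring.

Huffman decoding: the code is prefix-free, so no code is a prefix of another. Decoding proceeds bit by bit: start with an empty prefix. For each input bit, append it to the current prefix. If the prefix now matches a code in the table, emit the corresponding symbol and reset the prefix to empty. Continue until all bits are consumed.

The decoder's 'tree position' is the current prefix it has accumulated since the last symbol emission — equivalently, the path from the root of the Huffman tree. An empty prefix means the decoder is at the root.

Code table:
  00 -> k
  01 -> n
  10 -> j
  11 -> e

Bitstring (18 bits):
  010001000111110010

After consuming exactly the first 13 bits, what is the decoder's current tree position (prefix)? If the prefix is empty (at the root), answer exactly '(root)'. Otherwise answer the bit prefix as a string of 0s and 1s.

Bit 0: prefix='0' (no match yet)
Bit 1: prefix='01' -> emit 'n', reset
Bit 2: prefix='0' (no match yet)
Bit 3: prefix='00' -> emit 'k', reset
Bit 4: prefix='0' (no match yet)
Bit 5: prefix='01' -> emit 'n', reset
Bit 6: prefix='0' (no match yet)
Bit 7: prefix='00' -> emit 'k', reset
Bit 8: prefix='0' (no match yet)
Bit 9: prefix='01' -> emit 'n', reset
Bit 10: prefix='1' (no match yet)
Bit 11: prefix='11' -> emit 'e', reset
Bit 12: prefix='1' (no match yet)

Answer: 1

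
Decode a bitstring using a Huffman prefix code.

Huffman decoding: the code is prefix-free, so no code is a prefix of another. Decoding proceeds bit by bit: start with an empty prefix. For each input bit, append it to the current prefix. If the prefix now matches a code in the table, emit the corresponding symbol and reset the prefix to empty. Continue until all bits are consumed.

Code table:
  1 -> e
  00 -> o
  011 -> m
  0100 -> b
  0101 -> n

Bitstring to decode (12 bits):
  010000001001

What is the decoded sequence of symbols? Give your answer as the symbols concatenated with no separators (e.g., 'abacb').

Bit 0: prefix='0' (no match yet)
Bit 1: prefix='01' (no match yet)
Bit 2: prefix='010' (no match yet)
Bit 3: prefix='0100' -> emit 'b', reset
Bit 4: prefix='0' (no match yet)
Bit 5: prefix='00' -> emit 'o', reset
Bit 6: prefix='0' (no match yet)
Bit 7: prefix='00' -> emit 'o', reset
Bit 8: prefix='1' -> emit 'e', reset
Bit 9: prefix='0' (no match yet)
Bit 10: prefix='00' -> emit 'o', reset
Bit 11: prefix='1' -> emit 'e', reset

Answer: booeoe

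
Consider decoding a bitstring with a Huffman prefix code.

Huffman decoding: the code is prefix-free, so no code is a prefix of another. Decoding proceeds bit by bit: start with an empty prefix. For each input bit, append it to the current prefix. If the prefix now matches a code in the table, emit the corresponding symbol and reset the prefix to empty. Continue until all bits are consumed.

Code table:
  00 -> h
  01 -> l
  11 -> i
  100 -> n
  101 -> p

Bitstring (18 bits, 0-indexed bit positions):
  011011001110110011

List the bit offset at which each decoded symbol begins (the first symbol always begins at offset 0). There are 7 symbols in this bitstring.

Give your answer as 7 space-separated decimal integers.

Bit 0: prefix='0' (no match yet)
Bit 1: prefix='01' -> emit 'l', reset
Bit 2: prefix='1' (no match yet)
Bit 3: prefix='10' (no match yet)
Bit 4: prefix='101' -> emit 'p', reset
Bit 5: prefix='1' (no match yet)
Bit 6: prefix='10' (no match yet)
Bit 7: prefix='100' -> emit 'n', reset
Bit 8: prefix='1' (no match yet)
Bit 9: prefix='11' -> emit 'i', reset
Bit 10: prefix='1' (no match yet)
Bit 11: prefix='10' (no match yet)
Bit 12: prefix='101' -> emit 'p', reset
Bit 13: prefix='1' (no match yet)
Bit 14: prefix='10' (no match yet)
Bit 15: prefix='100' -> emit 'n', reset
Bit 16: prefix='1' (no match yet)
Bit 17: prefix='11' -> emit 'i', reset

Answer: 0 2 5 8 10 13 16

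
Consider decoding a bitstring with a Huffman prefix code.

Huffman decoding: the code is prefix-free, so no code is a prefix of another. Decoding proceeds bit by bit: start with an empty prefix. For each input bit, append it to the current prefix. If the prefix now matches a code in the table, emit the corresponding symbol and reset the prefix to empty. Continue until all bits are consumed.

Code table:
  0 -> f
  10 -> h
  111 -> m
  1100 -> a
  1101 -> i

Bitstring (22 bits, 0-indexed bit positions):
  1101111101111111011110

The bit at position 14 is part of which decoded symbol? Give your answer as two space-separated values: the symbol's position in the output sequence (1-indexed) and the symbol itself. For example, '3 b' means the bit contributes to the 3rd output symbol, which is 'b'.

Answer: 5 m

Derivation:
Bit 0: prefix='1' (no match yet)
Bit 1: prefix='11' (no match yet)
Bit 2: prefix='110' (no match yet)
Bit 3: prefix='1101' -> emit 'i', reset
Bit 4: prefix='1' (no match yet)
Bit 5: prefix='11' (no match yet)
Bit 6: prefix='111' -> emit 'm', reset
Bit 7: prefix='1' (no match yet)
Bit 8: prefix='10' -> emit 'h', reset
Bit 9: prefix='1' (no match yet)
Bit 10: prefix='11' (no match yet)
Bit 11: prefix='111' -> emit 'm', reset
Bit 12: prefix='1' (no match yet)
Bit 13: prefix='11' (no match yet)
Bit 14: prefix='111' -> emit 'm', reset
Bit 15: prefix='1' (no match yet)
Bit 16: prefix='10' -> emit 'h', reset
Bit 17: prefix='1' (no match yet)
Bit 18: prefix='11' (no match yet)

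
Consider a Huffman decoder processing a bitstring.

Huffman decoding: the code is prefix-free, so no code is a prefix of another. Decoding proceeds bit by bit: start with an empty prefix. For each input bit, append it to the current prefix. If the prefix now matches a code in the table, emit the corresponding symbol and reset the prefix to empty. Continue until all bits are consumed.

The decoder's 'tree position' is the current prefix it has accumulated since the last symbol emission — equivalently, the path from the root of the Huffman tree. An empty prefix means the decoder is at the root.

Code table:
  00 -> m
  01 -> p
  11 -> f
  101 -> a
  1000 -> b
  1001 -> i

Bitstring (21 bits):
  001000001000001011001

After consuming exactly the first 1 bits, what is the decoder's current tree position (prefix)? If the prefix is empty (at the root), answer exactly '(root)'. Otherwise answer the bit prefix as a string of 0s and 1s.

Bit 0: prefix='0' (no match yet)

Answer: 0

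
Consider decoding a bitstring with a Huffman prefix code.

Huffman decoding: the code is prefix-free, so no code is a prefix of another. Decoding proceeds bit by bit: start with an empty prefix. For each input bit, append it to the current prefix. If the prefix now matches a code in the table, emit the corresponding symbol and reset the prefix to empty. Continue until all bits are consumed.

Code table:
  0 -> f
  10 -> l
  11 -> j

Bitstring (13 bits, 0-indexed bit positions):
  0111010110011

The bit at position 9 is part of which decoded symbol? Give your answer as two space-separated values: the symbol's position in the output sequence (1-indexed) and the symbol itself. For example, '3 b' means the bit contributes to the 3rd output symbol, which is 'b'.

Bit 0: prefix='0' -> emit 'f', reset
Bit 1: prefix='1' (no match yet)
Bit 2: prefix='11' -> emit 'j', reset
Bit 3: prefix='1' (no match yet)
Bit 4: prefix='10' -> emit 'l', reset
Bit 5: prefix='1' (no match yet)
Bit 6: prefix='10' -> emit 'l', reset
Bit 7: prefix='1' (no match yet)
Bit 8: prefix='11' -> emit 'j', reset
Bit 9: prefix='0' -> emit 'f', reset
Bit 10: prefix='0' -> emit 'f', reset
Bit 11: prefix='1' (no match yet)
Bit 12: prefix='11' -> emit 'j', reset

Answer: 6 f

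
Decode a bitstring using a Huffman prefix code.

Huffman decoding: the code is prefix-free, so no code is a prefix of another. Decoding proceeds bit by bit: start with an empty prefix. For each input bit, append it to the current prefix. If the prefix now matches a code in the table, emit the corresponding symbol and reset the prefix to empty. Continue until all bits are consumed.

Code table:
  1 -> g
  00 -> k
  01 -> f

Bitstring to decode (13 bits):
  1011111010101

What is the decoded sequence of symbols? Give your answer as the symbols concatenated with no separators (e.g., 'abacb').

Answer: gfggggfff

Derivation:
Bit 0: prefix='1' -> emit 'g', reset
Bit 1: prefix='0' (no match yet)
Bit 2: prefix='01' -> emit 'f', reset
Bit 3: prefix='1' -> emit 'g', reset
Bit 4: prefix='1' -> emit 'g', reset
Bit 5: prefix='1' -> emit 'g', reset
Bit 6: prefix='1' -> emit 'g', reset
Bit 7: prefix='0' (no match yet)
Bit 8: prefix='01' -> emit 'f', reset
Bit 9: prefix='0' (no match yet)
Bit 10: prefix='01' -> emit 'f', reset
Bit 11: prefix='0' (no match yet)
Bit 12: prefix='01' -> emit 'f', reset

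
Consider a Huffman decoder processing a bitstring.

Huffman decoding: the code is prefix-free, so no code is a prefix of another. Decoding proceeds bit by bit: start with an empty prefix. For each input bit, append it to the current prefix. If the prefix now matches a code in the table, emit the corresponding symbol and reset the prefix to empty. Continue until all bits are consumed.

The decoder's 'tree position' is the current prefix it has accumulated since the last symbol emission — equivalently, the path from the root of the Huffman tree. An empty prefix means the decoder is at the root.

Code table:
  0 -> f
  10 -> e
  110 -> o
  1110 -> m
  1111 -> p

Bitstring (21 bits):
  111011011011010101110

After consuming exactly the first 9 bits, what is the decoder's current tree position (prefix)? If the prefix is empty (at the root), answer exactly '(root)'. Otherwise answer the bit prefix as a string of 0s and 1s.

Answer: 11

Derivation:
Bit 0: prefix='1' (no match yet)
Bit 1: prefix='11' (no match yet)
Bit 2: prefix='111' (no match yet)
Bit 3: prefix='1110' -> emit 'm', reset
Bit 4: prefix='1' (no match yet)
Bit 5: prefix='11' (no match yet)
Bit 6: prefix='110' -> emit 'o', reset
Bit 7: prefix='1' (no match yet)
Bit 8: prefix='11' (no match yet)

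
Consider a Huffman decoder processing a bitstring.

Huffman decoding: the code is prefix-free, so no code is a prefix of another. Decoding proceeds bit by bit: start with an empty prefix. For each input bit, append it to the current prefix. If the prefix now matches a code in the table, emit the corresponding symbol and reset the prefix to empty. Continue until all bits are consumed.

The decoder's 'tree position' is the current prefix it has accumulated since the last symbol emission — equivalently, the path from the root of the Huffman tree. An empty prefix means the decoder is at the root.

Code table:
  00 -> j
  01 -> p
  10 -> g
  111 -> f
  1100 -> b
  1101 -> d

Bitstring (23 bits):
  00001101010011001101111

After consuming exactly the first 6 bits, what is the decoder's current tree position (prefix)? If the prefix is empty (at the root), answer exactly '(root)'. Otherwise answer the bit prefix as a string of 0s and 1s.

Bit 0: prefix='0' (no match yet)
Bit 1: prefix='00' -> emit 'j', reset
Bit 2: prefix='0' (no match yet)
Bit 3: prefix='00' -> emit 'j', reset
Bit 4: prefix='1' (no match yet)
Bit 5: prefix='11' (no match yet)

Answer: 11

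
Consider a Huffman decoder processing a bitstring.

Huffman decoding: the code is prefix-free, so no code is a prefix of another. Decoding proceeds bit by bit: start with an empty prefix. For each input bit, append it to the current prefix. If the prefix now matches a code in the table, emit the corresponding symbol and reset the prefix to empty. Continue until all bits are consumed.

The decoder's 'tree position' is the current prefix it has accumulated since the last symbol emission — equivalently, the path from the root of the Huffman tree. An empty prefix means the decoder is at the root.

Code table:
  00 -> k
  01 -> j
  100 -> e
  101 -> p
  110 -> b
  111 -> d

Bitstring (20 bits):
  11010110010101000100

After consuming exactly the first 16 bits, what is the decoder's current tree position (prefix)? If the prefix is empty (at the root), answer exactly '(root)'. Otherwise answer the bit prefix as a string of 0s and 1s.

Answer: (root)

Derivation:
Bit 0: prefix='1' (no match yet)
Bit 1: prefix='11' (no match yet)
Bit 2: prefix='110' -> emit 'b', reset
Bit 3: prefix='1' (no match yet)
Bit 4: prefix='10' (no match yet)
Bit 5: prefix='101' -> emit 'p', reset
Bit 6: prefix='1' (no match yet)
Bit 7: prefix='10' (no match yet)
Bit 8: prefix='100' -> emit 'e', reset
Bit 9: prefix='1' (no match yet)
Bit 10: prefix='10' (no match yet)
Bit 11: prefix='101' -> emit 'p', reset
Bit 12: prefix='0' (no match yet)
Bit 13: prefix='01' -> emit 'j', reset
Bit 14: prefix='0' (no match yet)
Bit 15: prefix='00' -> emit 'k', reset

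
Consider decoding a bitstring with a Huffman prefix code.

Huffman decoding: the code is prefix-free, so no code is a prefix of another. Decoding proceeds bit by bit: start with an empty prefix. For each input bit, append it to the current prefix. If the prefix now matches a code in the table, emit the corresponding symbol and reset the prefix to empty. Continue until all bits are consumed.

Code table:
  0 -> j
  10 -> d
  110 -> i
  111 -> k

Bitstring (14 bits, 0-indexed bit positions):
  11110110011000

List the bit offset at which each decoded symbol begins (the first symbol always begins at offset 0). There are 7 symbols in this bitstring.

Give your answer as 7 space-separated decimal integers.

Answer: 0 3 5 8 9 12 13

Derivation:
Bit 0: prefix='1' (no match yet)
Bit 1: prefix='11' (no match yet)
Bit 2: prefix='111' -> emit 'k', reset
Bit 3: prefix='1' (no match yet)
Bit 4: prefix='10' -> emit 'd', reset
Bit 5: prefix='1' (no match yet)
Bit 6: prefix='11' (no match yet)
Bit 7: prefix='110' -> emit 'i', reset
Bit 8: prefix='0' -> emit 'j', reset
Bit 9: prefix='1' (no match yet)
Bit 10: prefix='11' (no match yet)
Bit 11: prefix='110' -> emit 'i', reset
Bit 12: prefix='0' -> emit 'j', reset
Bit 13: prefix='0' -> emit 'j', reset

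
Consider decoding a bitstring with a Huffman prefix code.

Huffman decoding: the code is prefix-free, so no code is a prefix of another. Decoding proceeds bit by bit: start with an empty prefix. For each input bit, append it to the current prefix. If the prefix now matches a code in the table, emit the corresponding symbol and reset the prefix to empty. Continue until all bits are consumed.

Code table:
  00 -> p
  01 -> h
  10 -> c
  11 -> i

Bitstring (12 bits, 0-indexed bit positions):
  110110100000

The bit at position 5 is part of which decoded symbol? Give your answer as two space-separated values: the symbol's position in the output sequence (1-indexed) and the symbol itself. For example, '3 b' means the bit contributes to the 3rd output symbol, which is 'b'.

Bit 0: prefix='1' (no match yet)
Bit 1: prefix='11' -> emit 'i', reset
Bit 2: prefix='0' (no match yet)
Bit 3: prefix='01' -> emit 'h', reset
Bit 4: prefix='1' (no match yet)
Bit 5: prefix='10' -> emit 'c', reset
Bit 6: prefix='1' (no match yet)
Bit 7: prefix='10' -> emit 'c', reset
Bit 8: prefix='0' (no match yet)
Bit 9: prefix='00' -> emit 'p', reset

Answer: 3 c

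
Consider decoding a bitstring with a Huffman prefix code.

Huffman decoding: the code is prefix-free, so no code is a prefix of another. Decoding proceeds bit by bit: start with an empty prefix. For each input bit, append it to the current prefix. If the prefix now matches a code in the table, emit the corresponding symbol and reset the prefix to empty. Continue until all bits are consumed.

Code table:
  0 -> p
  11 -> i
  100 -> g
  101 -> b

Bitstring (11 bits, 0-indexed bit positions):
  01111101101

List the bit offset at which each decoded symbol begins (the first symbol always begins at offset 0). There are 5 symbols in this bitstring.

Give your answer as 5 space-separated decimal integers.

Answer: 0 1 3 5 8

Derivation:
Bit 0: prefix='0' -> emit 'p', reset
Bit 1: prefix='1' (no match yet)
Bit 2: prefix='11' -> emit 'i', reset
Bit 3: prefix='1' (no match yet)
Bit 4: prefix='11' -> emit 'i', reset
Bit 5: prefix='1' (no match yet)
Bit 6: prefix='10' (no match yet)
Bit 7: prefix='101' -> emit 'b', reset
Bit 8: prefix='1' (no match yet)
Bit 9: prefix='10' (no match yet)
Bit 10: prefix='101' -> emit 'b', reset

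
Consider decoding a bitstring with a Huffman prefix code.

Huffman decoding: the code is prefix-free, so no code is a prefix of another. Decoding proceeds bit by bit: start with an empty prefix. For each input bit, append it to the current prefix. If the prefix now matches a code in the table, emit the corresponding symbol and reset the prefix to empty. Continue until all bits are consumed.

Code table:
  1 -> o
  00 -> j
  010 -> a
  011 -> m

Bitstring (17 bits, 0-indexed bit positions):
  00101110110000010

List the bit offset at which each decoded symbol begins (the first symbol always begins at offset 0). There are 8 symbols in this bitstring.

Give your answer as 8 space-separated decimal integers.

Answer: 0 2 3 6 7 10 12 14

Derivation:
Bit 0: prefix='0' (no match yet)
Bit 1: prefix='00' -> emit 'j', reset
Bit 2: prefix='1' -> emit 'o', reset
Bit 3: prefix='0' (no match yet)
Bit 4: prefix='01' (no match yet)
Bit 5: prefix='011' -> emit 'm', reset
Bit 6: prefix='1' -> emit 'o', reset
Bit 7: prefix='0' (no match yet)
Bit 8: prefix='01' (no match yet)
Bit 9: prefix='011' -> emit 'm', reset
Bit 10: prefix='0' (no match yet)
Bit 11: prefix='00' -> emit 'j', reset
Bit 12: prefix='0' (no match yet)
Bit 13: prefix='00' -> emit 'j', reset
Bit 14: prefix='0' (no match yet)
Bit 15: prefix='01' (no match yet)
Bit 16: prefix='010' -> emit 'a', reset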